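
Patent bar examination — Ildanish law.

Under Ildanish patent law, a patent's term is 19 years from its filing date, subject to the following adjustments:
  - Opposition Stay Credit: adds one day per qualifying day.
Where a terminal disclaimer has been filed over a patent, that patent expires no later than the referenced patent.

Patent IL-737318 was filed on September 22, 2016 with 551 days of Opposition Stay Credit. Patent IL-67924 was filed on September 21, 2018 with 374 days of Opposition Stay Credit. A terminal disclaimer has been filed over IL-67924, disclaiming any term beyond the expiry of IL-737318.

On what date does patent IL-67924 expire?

March 26, 2037

Natural term of IL-67924:
  Base: filing + 19 years → 21 September 2037.
  Opposition Stay Credit: +374 days → 30 September 2038.
Expiry of referenced patent IL-737318:
  Base: filing + 19 years → 22 September 2035.
  Opposition Stay Credit: +551 days → 26 March 2037.
Terminal disclaimer: IL-67924 expires on the earlier of 30 September 2038 and 26 March 2037.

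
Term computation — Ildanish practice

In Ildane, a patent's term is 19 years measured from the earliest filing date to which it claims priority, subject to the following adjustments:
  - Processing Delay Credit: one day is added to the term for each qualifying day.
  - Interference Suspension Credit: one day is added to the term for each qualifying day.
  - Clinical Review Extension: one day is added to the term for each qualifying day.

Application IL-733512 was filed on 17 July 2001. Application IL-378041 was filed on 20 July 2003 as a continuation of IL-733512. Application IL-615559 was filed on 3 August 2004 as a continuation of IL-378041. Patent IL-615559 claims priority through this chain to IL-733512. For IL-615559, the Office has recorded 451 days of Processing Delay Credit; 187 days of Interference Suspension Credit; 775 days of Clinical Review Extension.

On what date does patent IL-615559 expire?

2024-05-30

Earliest priority filing: 17 July 2001.
Base term: 17 July 2001 + 19 years → 17 July 2020.
Processing Delay Credit: +451 days → 11 October 2021.
Interference Suspension Credit: +187 days → 16 April 2022.
Clinical Review Extension: +775 days → 30 May 2024.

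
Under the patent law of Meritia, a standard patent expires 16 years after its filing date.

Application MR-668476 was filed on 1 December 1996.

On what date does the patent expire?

December 1, 2012

Filing date + 16 years → 1 December 2012.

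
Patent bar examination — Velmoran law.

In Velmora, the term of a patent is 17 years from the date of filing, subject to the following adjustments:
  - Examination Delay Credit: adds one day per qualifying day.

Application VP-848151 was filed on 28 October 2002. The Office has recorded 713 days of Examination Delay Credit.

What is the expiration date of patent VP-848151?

2021-10-10

Base term: filing date + 17 years → 28 October 2019.
Examination Delay Credit: +713 days → 10 October 2021.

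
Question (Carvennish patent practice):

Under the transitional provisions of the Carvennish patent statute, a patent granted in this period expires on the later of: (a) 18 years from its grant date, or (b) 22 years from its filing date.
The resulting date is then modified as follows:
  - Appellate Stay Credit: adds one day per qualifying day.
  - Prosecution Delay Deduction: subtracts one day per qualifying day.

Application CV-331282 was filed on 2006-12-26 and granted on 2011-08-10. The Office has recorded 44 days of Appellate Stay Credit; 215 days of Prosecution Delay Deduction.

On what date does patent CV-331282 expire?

February 20, 2029

(a) grant + 18 years → 10 August 2029.
(b) filing + 22 years → 26 December 2028.
Later of the two: 10 August 2029.
Appellate Stay Credit: +44 days → 23 September 2029.
Prosecution Delay Deduction: −215 days → 20 February 2029.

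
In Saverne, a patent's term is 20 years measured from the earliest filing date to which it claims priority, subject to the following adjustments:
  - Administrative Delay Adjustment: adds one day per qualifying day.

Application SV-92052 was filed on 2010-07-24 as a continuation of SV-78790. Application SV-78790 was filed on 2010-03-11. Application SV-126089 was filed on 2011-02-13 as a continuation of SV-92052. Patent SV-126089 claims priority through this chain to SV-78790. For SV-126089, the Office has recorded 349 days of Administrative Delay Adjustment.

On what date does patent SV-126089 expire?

Earliest priority filing: 11 March 2010.
Base term: 11 March 2010 + 20 years → 11 March 2030.
Administrative Delay Adjustment: +349 days → 23 February 2031.

2031-02-23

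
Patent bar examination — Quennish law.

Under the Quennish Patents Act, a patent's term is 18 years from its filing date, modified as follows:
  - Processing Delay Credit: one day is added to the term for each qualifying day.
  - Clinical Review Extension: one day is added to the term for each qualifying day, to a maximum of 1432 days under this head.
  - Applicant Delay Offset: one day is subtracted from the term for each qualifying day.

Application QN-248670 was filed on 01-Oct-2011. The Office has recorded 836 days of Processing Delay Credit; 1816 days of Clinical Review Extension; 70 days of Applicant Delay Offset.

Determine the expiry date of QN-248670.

Base term: filing date + 18 years → 1 October 2029.
Processing Delay Credit: +836 days → 15 January 2032.
Clinical Review Extension: 1816 days claimed exceeds the 1432-day cap, so +1432 days → 17 December 2035.
Applicant Delay Offset: −70 days → 8 October 2035.

2035-10-08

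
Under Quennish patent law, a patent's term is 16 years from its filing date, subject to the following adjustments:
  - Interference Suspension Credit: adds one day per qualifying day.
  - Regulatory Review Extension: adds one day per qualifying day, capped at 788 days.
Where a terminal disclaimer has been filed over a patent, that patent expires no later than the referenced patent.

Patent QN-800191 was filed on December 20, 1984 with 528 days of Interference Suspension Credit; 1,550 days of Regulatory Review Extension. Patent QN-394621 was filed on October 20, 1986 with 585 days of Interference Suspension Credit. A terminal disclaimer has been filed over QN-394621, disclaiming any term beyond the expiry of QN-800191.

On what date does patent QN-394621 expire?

Natural term of QN-394621:
  Base: filing + 16 years → 20 October 2002.
  Interference Suspension Credit: +585 days → 27 May 2004.
Expiry of referenced patent QN-800191:
  Base: filing + 16 years → 20 December 2000.
  Interference Suspension Credit: +528 days → 1 June 2002.
  Regulatory Review Extension: 1550 days claimed exceeds the 788-day cap, so +788 days → 28 July 2004.
Terminal disclaimer: QN-394621 expires on the earlier of 27 May 2004 and 28 July 2004.

May 27, 2004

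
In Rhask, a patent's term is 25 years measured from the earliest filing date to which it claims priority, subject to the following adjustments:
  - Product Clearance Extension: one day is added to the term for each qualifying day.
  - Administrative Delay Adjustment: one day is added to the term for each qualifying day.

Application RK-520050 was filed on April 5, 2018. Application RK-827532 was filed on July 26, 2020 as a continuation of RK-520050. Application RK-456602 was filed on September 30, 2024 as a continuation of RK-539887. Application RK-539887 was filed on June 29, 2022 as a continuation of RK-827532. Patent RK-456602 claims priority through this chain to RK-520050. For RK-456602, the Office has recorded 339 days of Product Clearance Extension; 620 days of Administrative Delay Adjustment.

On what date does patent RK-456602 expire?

Earliest priority filing: 5 April 2018.
Base term: 5 April 2018 + 25 years → 5 April 2043.
Product Clearance Extension: +339 days → 9 March 2044.
Administrative Delay Adjustment: +620 days → 19 November 2045.

November 19, 2045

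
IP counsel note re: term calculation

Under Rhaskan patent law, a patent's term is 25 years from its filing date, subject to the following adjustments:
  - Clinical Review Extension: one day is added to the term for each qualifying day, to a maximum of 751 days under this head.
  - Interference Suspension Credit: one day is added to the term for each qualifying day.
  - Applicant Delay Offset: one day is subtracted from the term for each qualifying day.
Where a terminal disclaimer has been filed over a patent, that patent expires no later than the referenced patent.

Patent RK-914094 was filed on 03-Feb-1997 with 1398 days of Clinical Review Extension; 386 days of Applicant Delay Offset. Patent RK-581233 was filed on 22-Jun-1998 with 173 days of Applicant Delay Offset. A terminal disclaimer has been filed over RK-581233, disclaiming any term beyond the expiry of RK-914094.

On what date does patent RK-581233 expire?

Natural term of RK-581233:
  Base: filing + 25 years → 22 June 2023.
  Applicant Delay Offset: −173 days → 31 December 2022.
Expiry of referenced patent RK-914094:
  Base: filing + 25 years → 3 February 2022.
  Clinical Review Extension: 1398 days claimed exceeds the 751-day cap, so +751 days → 24 February 2024.
  Applicant Delay Offset: −386 days → 3 February 2023.
Terminal disclaimer: RK-581233 expires on the earlier of 31 December 2022 and 3 February 2023.

December 31, 2022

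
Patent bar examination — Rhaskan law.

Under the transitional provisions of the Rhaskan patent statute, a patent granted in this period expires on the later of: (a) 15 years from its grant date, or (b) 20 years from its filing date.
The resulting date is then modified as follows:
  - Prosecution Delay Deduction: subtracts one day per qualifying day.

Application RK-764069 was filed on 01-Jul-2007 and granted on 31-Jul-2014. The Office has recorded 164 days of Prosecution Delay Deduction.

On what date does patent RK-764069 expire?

2029-02-17

(a) grant + 15 years → 31 July 2029.
(b) filing + 20 years → 1 July 2027.
Later of the two: 31 July 2029.
Prosecution Delay Deduction: −164 days → 17 February 2029.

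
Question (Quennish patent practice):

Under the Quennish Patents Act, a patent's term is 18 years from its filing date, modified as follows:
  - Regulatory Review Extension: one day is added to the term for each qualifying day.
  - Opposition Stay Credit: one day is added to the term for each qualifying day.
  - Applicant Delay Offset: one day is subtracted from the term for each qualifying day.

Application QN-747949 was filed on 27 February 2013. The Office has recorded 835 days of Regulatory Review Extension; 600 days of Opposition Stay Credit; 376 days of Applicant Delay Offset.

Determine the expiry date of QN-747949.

January 21, 2034

Base term: filing date + 18 years → 27 February 2031.
Regulatory Review Extension: +835 days → 11 June 2033.
Opposition Stay Credit: +600 days → 1 February 2035.
Applicant Delay Offset: −376 days → 21 January 2034.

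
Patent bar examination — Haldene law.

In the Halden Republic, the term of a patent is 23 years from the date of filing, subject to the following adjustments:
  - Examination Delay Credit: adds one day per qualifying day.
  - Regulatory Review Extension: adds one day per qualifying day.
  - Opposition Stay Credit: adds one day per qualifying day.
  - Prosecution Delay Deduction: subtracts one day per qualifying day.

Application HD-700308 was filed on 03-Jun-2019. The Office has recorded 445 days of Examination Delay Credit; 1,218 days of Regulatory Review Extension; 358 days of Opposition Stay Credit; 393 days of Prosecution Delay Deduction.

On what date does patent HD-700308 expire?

November 17, 2046

Base term: filing date + 23 years → 3 June 2042.
Examination Delay Credit: +445 days → 22 August 2043.
Regulatory Review Extension: +1218 days → 22 December 2046.
Opposition Stay Credit: +358 days → 15 December 2047.
Prosecution Delay Deduction: −393 days → 17 November 2046.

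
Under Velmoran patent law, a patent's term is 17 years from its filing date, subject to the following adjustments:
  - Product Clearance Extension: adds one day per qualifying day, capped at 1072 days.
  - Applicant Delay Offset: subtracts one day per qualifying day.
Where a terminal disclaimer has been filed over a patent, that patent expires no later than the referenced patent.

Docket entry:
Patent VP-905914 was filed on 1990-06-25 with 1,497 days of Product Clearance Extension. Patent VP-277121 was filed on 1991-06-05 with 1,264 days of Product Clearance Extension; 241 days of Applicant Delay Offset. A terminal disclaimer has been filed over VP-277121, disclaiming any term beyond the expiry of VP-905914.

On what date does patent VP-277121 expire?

June 1, 2010

Natural term of VP-277121:
  Base: filing + 17 years → 5 June 2008.
  Product Clearance Extension: 1264 days claimed exceeds the 1072-day cap, so +1072 days → 13 May 2011.
  Applicant Delay Offset: −241 days → 14 September 2010.
Expiry of referenced patent VP-905914:
  Base: filing + 17 years → 25 June 2007.
  Product Clearance Extension: 1497 days claimed exceeds the 1072-day cap, so +1072 days → 1 June 2010.
Terminal disclaimer: VP-277121 expires on the earlier of 14 September 2010 and 1 June 2010.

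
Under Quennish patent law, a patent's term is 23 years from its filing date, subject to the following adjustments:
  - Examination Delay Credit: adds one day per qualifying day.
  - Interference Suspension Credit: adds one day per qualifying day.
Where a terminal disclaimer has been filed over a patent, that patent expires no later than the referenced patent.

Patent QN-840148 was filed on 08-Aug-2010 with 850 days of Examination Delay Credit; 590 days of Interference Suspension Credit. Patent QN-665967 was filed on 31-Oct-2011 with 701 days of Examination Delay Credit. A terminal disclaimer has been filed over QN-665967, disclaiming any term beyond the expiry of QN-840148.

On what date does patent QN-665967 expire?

Natural term of QN-665967:
  Base: filing + 23 years → 31 October 2034.
  Examination Delay Credit: +701 days → 1 October 2036.
Expiry of referenced patent QN-840148:
  Base: filing + 23 years → 8 August 2033.
  Examination Delay Credit: +850 days → 6 December 2035.
  Interference Suspension Credit: +590 days → 18 July 2037.
Terminal disclaimer: QN-665967 expires on the earlier of 1 October 2036 and 18 July 2037.

2036-10-01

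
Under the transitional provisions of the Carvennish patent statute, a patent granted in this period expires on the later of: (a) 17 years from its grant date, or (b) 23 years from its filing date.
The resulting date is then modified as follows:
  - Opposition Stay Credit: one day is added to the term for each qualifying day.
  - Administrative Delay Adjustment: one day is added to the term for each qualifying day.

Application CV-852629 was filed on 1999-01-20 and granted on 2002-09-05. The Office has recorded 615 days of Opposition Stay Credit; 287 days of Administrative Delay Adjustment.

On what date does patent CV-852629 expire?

(a) grant + 17 years → 5 September 2019.
(b) filing + 23 years → 20 January 2022.
Later of the two: 20 January 2022.
Opposition Stay Credit: +615 days → 27 September 2023.
Administrative Delay Adjustment: +287 days → 10 July 2024.

2024-07-10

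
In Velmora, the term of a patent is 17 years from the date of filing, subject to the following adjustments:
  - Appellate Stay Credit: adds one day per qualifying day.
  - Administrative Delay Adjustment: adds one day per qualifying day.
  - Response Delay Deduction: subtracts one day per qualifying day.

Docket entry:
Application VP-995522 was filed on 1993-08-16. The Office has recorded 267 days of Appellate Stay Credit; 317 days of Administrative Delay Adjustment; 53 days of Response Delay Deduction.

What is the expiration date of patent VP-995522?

2012-01-29

Base term: filing date + 17 years → 16 August 2010.
Appellate Stay Credit: +267 days → 10 May 2011.
Administrative Delay Adjustment: +317 days → 22 March 2012.
Response Delay Deduction: −53 days → 29 January 2012.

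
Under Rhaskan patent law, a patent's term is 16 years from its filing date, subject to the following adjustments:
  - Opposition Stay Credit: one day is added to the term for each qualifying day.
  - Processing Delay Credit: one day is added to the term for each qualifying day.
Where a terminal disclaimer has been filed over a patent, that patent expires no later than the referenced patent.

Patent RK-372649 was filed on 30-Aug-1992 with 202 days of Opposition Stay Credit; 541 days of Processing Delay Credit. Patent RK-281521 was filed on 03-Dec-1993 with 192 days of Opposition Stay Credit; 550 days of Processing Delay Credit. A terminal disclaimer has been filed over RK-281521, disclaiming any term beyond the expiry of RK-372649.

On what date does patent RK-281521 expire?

Natural term of RK-281521:
  Base: filing + 16 years → 3 December 2009.
  Opposition Stay Credit: +192 days → 13 June 2010.
  Processing Delay Credit: +550 days → 15 December 2011.
Expiry of referenced patent RK-372649:
  Base: filing + 16 years → 30 August 2008.
  Opposition Stay Credit: +202 days → 20 March 2009.
  Processing Delay Credit: +541 days → 12 September 2010.
Terminal disclaimer: RK-281521 expires on the earlier of 15 December 2011 and 12 September 2010.

2010-09-12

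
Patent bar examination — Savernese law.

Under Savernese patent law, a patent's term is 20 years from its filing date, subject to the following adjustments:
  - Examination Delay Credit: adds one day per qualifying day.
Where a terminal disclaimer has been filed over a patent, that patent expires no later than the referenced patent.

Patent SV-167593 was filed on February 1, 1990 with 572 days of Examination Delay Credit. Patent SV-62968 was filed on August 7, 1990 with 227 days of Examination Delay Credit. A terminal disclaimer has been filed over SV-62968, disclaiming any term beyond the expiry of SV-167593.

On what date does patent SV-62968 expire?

March 22, 2011

Natural term of SV-62968:
  Base: filing + 20 years → 7 August 2010.
  Examination Delay Credit: +227 days → 22 March 2011.
Expiry of referenced patent SV-167593:
  Base: filing + 20 years → 1 February 2010.
  Examination Delay Credit: +572 days → 27 August 2011.
Terminal disclaimer: SV-62968 expires on the earlier of 22 March 2011 and 27 August 2011.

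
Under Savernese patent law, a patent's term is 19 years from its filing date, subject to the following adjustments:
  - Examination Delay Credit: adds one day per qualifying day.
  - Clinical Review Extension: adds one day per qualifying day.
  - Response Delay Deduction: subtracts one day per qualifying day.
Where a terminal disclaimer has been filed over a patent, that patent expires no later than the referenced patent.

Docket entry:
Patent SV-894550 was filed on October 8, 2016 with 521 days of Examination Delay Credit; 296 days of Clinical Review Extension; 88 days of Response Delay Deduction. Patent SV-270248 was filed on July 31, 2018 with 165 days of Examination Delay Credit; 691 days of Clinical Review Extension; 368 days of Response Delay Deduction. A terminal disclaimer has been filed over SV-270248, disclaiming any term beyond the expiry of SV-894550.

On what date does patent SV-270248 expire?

Natural term of SV-270248:
  Base: filing + 19 years → 31 July 2037.
  Examination Delay Credit: +165 days → 12 January 2038.
  Clinical Review Extension: +691 days → 4 December 2039.
  Response Delay Deduction: −368 days → 1 December 2038.
Expiry of referenced patent SV-894550:
  Base: filing + 19 years → 8 October 2035.
  Examination Delay Credit: +521 days → 12 March 2037.
  Clinical Review Extension: +296 days → 2 January 2038.
  Response Delay Deduction: −88 days → 6 October 2037.
Terminal disclaimer: SV-270248 expires on the earlier of 1 December 2038 and 6 October 2037.

2037-10-06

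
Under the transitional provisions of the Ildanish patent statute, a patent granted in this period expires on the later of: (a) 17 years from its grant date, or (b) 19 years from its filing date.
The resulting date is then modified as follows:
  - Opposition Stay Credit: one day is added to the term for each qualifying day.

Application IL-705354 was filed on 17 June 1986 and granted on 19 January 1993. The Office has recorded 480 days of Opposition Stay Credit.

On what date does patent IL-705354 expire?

(a) grant + 17 years → 19 January 2010.
(b) filing + 19 years → 17 June 2005.
Later of the two: 19 January 2010.
Opposition Stay Credit: +480 days → 14 May 2011.

2011-05-14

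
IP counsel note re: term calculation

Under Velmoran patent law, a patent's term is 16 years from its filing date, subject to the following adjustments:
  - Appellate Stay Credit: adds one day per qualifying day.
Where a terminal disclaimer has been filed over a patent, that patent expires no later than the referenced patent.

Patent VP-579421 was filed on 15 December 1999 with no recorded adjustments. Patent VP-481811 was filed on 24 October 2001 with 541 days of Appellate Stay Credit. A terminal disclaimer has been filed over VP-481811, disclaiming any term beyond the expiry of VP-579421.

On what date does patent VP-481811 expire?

Natural term of VP-481811:
  Base: filing + 16 years → 24 October 2017.
  Appellate Stay Credit: +541 days → 18 April 2019.
Expiry of referenced patent VP-579421:
  Base: filing + 16 years → 15 December 2015.
Terminal disclaimer: VP-481811 expires on the earlier of 18 April 2019 and 15 December 2015.

December 15, 2015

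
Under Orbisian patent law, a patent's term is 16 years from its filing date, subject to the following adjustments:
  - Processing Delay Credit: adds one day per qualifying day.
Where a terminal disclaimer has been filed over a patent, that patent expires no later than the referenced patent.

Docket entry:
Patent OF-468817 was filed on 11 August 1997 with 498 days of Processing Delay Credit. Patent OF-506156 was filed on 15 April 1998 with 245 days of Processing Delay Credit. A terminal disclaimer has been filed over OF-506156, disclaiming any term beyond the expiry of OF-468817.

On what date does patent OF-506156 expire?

December 16, 2014

Natural term of OF-506156:
  Base: filing + 16 years → 15 April 2014.
  Processing Delay Credit: +245 days → 16 December 2014.
Expiry of referenced patent OF-468817:
  Base: filing + 16 years → 11 August 2013.
  Processing Delay Credit: +498 days → 22 December 2014.
Terminal disclaimer: OF-506156 expires on the earlier of 16 December 2014 and 22 December 2014.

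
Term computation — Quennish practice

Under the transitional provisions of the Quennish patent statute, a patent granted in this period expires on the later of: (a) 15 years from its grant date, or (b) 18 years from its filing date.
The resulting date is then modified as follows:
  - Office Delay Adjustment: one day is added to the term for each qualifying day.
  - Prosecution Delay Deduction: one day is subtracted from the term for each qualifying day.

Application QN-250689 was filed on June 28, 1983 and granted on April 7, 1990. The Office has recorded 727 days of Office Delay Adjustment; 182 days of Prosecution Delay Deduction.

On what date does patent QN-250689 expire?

2006-10-04

(a) grant + 15 years → 7 April 2005.
(b) filing + 18 years → 28 June 2001.
Later of the two: 7 April 2005.
Office Delay Adjustment: +727 days → 4 April 2007.
Prosecution Delay Deduction: −182 days → 4 October 2006.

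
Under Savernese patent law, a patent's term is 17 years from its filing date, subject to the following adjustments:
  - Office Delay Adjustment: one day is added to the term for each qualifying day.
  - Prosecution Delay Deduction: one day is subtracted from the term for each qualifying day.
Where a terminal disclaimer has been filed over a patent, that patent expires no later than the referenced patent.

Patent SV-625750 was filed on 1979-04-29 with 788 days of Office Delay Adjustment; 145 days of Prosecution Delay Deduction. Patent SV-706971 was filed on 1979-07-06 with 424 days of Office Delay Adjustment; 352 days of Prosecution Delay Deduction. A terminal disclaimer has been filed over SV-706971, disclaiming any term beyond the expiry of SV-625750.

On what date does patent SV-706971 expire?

Natural term of SV-706971:
  Base: filing + 17 years → 6 July 1996.
  Office Delay Adjustment: +424 days → 3 September 1997.
  Prosecution Delay Deduction: −352 days → 16 September 1996.
Expiry of referenced patent SV-625750:
  Base: filing + 17 years → 29 April 1996.
  Office Delay Adjustment: +788 days → 26 June 1998.
  Prosecution Delay Deduction: −145 days → 1 February 1998.
Terminal disclaimer: SV-706971 expires on the earlier of 16 September 1996 and 1 February 1998.

September 16, 1996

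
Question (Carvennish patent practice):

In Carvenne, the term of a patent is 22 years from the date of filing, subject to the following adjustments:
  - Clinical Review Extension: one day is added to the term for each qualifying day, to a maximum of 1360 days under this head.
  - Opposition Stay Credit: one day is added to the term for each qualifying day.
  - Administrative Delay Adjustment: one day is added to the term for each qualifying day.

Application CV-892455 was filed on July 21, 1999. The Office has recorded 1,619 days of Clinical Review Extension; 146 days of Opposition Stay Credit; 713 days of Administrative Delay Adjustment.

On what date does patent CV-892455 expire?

Base term: filing date + 22 years → 21 July 2021.
Clinical Review Extension: 1619 days claimed exceeds the 1360-day cap, so +1360 days → 11 April 2025.
Opposition Stay Credit: +146 days → 4 September 2025.
Administrative Delay Adjustment: +713 days → 18 August 2027.

2027-08-18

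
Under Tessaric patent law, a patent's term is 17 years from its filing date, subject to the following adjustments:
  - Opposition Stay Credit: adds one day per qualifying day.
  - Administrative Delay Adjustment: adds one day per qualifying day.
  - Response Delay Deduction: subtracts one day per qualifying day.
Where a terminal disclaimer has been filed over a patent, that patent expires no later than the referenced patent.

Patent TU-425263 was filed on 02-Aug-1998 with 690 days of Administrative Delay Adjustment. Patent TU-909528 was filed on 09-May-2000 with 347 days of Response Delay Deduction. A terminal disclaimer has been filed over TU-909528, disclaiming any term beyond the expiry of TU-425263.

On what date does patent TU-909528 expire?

2016-05-27

Natural term of TU-909528:
  Base: filing + 17 years → 9 May 2017.
  Response Delay Deduction: −347 days → 27 May 2016.
Expiry of referenced patent TU-425263:
  Base: filing + 17 years → 2 August 2015.
  Administrative Delay Adjustment: +690 days → 22 June 2017.
Terminal disclaimer: TU-909528 expires on the earlier of 27 May 2016 and 22 June 2017.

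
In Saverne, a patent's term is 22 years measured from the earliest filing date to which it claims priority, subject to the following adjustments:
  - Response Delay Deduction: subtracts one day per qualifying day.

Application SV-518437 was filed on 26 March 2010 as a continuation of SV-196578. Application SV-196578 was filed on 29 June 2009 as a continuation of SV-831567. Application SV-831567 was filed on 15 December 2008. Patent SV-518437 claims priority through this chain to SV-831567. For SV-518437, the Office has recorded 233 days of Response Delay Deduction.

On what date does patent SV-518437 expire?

2030-04-26

Earliest priority filing: 15 December 2008.
Base term: 15 December 2008 + 22 years → 15 December 2030.
Response Delay Deduction: −233 days → 26 April 2030.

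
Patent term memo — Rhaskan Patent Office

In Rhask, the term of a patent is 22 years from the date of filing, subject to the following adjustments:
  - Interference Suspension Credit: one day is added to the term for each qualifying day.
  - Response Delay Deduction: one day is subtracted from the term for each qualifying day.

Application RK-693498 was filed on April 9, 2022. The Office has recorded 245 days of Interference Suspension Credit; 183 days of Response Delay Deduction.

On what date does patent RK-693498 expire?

Base term: filing date + 22 years → 9 April 2044.
Interference Suspension Credit: +245 days → 10 December 2044.
Response Delay Deduction: −183 days → 10 June 2044.

June 10, 2044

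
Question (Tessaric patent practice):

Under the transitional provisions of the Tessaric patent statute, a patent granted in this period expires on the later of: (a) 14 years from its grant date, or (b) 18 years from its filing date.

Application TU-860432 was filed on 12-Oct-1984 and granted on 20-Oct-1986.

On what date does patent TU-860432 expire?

(a) grant + 14 years → 20 October 2000.
(b) filing + 18 years → 12 October 2002.
Later of the two: 12 October 2002.

October 12, 2002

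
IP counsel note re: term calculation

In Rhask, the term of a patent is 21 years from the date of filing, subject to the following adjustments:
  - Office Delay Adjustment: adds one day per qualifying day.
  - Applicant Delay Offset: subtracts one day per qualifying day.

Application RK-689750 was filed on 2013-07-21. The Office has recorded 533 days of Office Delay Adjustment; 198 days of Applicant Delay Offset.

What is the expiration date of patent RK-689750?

Base term: filing date + 21 years → 21 July 2034.
Office Delay Adjustment: +533 days → 5 January 2036.
Applicant Delay Offset: −198 days → 21 June 2035.

2035-06-21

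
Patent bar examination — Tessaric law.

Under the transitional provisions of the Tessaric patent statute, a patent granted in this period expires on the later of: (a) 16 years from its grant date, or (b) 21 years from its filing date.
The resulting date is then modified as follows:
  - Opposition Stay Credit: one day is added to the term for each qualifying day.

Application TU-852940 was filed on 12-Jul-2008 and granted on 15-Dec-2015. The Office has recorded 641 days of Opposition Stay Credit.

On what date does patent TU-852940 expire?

(a) grant + 16 years → 15 December 2031.
(b) filing + 21 years → 12 July 2029.
Later of the two: 15 December 2031.
Opposition Stay Credit: +641 days → 16 September 2033.

September 16, 2033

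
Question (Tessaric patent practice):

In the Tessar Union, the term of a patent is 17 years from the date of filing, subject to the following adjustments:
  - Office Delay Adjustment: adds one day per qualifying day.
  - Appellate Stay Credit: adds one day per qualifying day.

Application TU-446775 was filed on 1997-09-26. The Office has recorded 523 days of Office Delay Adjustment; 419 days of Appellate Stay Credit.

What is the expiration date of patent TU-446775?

2017-04-25

Base term: filing date + 17 years → 26 September 2014.
Office Delay Adjustment: +523 days → 2 March 2016.
Appellate Stay Credit: +419 days → 25 April 2017.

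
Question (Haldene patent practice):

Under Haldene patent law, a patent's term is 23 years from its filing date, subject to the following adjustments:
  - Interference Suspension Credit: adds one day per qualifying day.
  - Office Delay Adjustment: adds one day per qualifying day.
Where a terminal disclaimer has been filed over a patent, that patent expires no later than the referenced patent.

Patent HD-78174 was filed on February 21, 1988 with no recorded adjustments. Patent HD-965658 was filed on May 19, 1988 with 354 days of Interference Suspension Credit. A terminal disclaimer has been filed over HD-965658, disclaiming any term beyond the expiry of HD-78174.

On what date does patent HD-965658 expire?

February 21, 2011

Natural term of HD-965658:
  Base: filing + 23 years → 19 May 2011.
  Interference Suspension Credit: +354 days → 7 May 2012.
Expiry of referenced patent HD-78174:
  Base: filing + 23 years → 21 February 2011.
Terminal disclaimer: HD-965658 expires on the earlier of 7 May 2012 and 21 February 2011.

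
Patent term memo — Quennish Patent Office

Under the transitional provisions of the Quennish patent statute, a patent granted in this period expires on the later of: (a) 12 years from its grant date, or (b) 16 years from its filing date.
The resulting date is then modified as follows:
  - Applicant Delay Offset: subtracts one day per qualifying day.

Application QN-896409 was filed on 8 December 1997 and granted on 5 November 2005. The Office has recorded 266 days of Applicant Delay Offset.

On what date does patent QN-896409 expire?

February 12, 2017

(a) grant + 12 years → 5 November 2017.
(b) filing + 16 years → 8 December 2013.
Later of the two: 5 November 2017.
Applicant Delay Offset: −266 days → 12 February 2017.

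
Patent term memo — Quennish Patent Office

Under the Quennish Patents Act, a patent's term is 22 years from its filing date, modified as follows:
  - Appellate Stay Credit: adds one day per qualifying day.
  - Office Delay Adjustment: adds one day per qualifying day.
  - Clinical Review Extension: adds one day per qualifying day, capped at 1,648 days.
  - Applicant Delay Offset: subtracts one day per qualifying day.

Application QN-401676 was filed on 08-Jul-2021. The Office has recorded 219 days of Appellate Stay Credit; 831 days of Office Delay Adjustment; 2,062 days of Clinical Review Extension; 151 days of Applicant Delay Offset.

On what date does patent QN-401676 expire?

Base term: filing date + 22 years → 8 July 2043.
Appellate Stay Credit: +219 days → 12 February 2044.
Office Delay Adjustment: +831 days → 23 May 2046.
Clinical Review Extension: 2062 days claimed exceeds the 1648-day cap, so +1648 days → 26 November 2050.
Applicant Delay Offset: −151 days → 28 June 2050.

2050-06-28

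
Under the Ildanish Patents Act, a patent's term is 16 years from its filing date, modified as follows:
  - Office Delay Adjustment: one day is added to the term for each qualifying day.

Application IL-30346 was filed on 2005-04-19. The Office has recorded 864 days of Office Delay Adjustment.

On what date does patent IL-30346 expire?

Base term: filing date + 16 years → 19 April 2021.
Office Delay Adjustment: +864 days → 31 August 2023.

2023-08-31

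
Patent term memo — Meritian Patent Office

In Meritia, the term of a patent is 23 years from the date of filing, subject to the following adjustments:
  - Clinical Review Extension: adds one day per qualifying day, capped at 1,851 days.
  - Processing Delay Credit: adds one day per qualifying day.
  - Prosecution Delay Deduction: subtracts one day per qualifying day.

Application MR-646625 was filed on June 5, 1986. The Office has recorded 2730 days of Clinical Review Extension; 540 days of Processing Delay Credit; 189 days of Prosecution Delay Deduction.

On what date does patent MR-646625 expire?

Base term: filing date + 23 years → 5 June 2009.
Clinical Review Extension: 2730 days claimed exceeds the 1851-day cap, so +1851 days → 30 June 2014.
Processing Delay Credit: +540 days → 22 December 2015.
Prosecution Delay Deduction: −189 days → 16 June 2015.

June 16, 2015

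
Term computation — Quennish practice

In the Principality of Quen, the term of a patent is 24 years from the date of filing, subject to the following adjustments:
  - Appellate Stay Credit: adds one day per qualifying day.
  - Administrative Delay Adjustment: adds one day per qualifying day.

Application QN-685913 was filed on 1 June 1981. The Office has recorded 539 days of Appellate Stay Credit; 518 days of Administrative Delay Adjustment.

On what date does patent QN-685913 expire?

Base term: filing date + 24 years → 1 June 2005.
Appellate Stay Credit: +539 days → 22 November 2006.
Administrative Delay Adjustment: +518 days → 23 April 2008.

April 23, 2008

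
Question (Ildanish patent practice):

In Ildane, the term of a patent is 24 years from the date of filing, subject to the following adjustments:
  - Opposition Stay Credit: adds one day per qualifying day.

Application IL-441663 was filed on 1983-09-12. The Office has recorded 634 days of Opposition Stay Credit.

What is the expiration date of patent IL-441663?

Base term: filing date + 24 years → 12 September 2007.
Opposition Stay Credit: +634 days → 7 June 2009.

June 7, 2009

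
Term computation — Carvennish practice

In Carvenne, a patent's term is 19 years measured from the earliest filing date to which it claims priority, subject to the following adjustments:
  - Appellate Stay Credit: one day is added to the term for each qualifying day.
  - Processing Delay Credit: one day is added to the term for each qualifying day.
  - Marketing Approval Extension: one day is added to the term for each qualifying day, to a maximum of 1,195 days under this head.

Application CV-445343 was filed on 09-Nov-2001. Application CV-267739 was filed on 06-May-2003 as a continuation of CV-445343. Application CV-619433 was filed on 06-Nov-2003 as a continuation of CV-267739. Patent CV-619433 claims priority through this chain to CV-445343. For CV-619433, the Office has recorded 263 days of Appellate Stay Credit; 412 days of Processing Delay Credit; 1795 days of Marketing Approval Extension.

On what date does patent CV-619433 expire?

Earliest priority filing: 9 November 2001.
Base term: 9 November 2001 + 19 years → 9 November 2020.
Appellate Stay Credit: +263 days → 30 July 2021.
Processing Delay Credit: +412 days → 15 September 2022.
Marketing Approval Extension: 1795 days claimed exceeds the 1195-day cap, so +1195 days → 23 December 2025.

December 23, 2025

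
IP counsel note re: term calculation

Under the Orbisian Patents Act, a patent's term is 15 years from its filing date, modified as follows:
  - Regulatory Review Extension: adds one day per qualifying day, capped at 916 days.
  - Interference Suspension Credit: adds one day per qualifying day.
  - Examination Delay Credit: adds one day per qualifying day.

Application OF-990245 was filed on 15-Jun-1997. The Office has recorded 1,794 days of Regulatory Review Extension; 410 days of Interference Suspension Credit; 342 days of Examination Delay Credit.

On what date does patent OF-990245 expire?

January 8, 2017

Base term: filing date + 15 years → 15 June 2012.
Regulatory Review Extension: 1794 days claimed exceeds the 916-day cap, so +916 days → 18 December 2014.
Interference Suspension Credit: +410 days → 1 February 2016.
Examination Delay Credit: +342 days → 8 January 2017.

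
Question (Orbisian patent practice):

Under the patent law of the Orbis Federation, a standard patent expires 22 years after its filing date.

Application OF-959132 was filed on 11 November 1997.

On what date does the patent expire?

Filing date + 22 years → 11 November 2019.

2019-11-11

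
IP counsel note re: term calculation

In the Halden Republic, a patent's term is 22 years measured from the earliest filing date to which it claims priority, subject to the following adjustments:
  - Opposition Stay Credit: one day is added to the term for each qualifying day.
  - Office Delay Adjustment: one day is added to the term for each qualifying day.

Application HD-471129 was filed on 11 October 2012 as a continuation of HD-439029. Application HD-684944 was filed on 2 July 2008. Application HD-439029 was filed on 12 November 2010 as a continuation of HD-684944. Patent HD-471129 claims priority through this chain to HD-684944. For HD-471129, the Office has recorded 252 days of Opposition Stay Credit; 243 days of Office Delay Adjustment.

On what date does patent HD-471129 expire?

Earliest priority filing: 2 July 2008.
Base term: 2 July 2008 + 22 years → 2 July 2030.
Opposition Stay Credit: +252 days → 11 March 2031.
Office Delay Adjustment: +243 days → 9 November 2031.

2031-11-09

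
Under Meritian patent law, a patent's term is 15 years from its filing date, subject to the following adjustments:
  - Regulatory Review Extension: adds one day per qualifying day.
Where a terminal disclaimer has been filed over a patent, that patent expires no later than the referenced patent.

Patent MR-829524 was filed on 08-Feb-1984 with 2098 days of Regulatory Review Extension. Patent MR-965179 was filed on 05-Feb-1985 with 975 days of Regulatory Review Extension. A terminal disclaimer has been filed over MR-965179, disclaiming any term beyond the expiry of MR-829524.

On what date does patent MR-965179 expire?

Natural term of MR-965179:
  Base: filing + 15 years → 5 February 2000.
  Regulatory Review Extension: +975 days → 7 October 2002.
Expiry of referenced patent MR-829524:
  Base: filing + 15 years → 8 February 1999.
  Regulatory Review Extension: +2098 days → 6 November 2004.
Terminal disclaimer: MR-965179 expires on the earlier of 7 October 2002 and 6 November 2004.

2002-10-07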